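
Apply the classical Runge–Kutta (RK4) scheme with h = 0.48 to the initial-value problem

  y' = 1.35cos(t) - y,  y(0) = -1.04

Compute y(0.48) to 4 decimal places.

-0.1513

RK4: k1 = f(t_n, y_n); k2 = f(t_n + h/2, y_n + (h/2)·k1); k3 = f(t_n + h/2, y_n + (h/2)·k2); k4 = f(t_n + h, y_n + h·k3); y_{n+1} = y_n + (h/6)·(k1 + 2k2 + 2k3 + k4).
t=0.000000, y=-1.040000:
  k1 = f(0.000000, -1.040000) = 2.390000
  k2 = f(0.240000, -0.466400) = 1.777706
  k3 = f(0.240000, -0.613350) = 1.924657
  k4 = f(0.480000, -0.116165) = 1.313608
  y ← -1.040000 + (0.48/6)·(k1 + 2k2 + 2k3 + k4) = -0.151333
y(0.48) ≈ -0.1513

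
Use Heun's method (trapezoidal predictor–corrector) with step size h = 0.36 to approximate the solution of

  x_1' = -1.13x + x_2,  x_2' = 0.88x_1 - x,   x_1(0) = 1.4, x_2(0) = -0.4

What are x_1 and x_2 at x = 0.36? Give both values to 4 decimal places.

1.2626, -0.0441

Heun on (x_1,x_2): k1 = f(x_n, state_n); k2 = f(x_n + h, state_n + h·k1); state_{n+1} = state_n + (h/2)·(k1 + k2).
0.000000: (1.400000, -0.400000)
  k1 = (-0.400000, 1.232000)
  predictor → (1.256000, 0.043520)
  k2 = (-0.363280, 0.745280)
  → (1.262610, -0.044090)
(x_1(0.36), x_2(0.36)) ≈ (1.2626, -0.0441)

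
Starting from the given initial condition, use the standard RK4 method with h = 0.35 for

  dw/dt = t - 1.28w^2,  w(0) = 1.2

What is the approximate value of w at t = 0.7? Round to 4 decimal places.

0.7454

RK4: k1 = f(t_n, w_n); k2 = f(t_n + h/2, w_n + (h/2)·k1); k3 = f(t_n + h/2, w_n + (h/2)·k2); k4 = f(t_n + h, w_n + h·k3); w_{n+1} = w_n + (h/6)·(k1 + 2k2 + 2k3 + k4).
t=0.000000, w=1.200000:
  k1 = f(0.000000, 1.200000) = -1.843200
  k2 = f(0.175000, 0.877440) = -0.810473
  k3 = f(0.175000, 1.058167) = -1.258239
  k4 = f(0.350000, 0.759616) = -0.388582
  w ← 1.200000 + (0.35/6)·(k1 + 2k2 + 2k3 + k4) = 0.828463
t=0.350000, w=0.828463:
  k1 = f(0.350000, 0.828463) = -0.528529
  k2 = f(0.525000, 0.735970) = -0.168315
  k3 = f(0.525000, 0.799008) = -0.292169
  k4 = f(0.700000, 0.726204) = 0.024964
  w ← 0.828463 + (0.35/6)·(k1 + 2k2 + 2k3 + k4) = 0.745365
w(0.7) ≈ 0.7454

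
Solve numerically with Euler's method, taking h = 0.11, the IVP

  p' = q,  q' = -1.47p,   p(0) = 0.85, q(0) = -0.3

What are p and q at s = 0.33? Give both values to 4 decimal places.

Euler on (p,q): p_{n+1} = p_n + h·p', q_{n+1} = q_n + h·q'.
0.000000: (0.850000, -0.300000); f=(-0.300000, -1.249500) → (0.817000, -0.437445)
0.110000: (0.817000, -0.437445); f=(-0.437445, -1.200990) → (0.768881, -0.569554)
0.220000: (0.768881, -0.569554); f=(-0.569554, -1.130255) → (0.706230, -0.693882)
(p(0.33), q(0.33)) ≈ (0.7062, -0.6939)

0.7062, -0.6939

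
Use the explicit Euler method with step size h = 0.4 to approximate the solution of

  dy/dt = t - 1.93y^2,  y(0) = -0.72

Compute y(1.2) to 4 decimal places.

Euler: y_{n+1} = y_n + h·f(t_n, y_n).
t=0.000000, y=-0.720000: f=-1.000512 → y ← -0.720000 + 0.4·(-1.000512) = -1.120205
t=0.400000, y=-1.120205: f=-2.021877 → y ← -1.120205 + 0.4·(-2.021877) = -1.928956
t=0.800000, y=-1.928956: f=-6.381280 → y ← -1.928956 + 0.4·(-6.381280) = -4.481468
y(1.2) ≈ -4.4815

-4.4815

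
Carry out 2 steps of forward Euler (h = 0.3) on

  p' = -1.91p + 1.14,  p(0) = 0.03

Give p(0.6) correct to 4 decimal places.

Euler: p_{n+1} = p_n + h·f(t_n, p_n).
t=0.000000, p=0.030000: f=1.082700 → p ← 0.030000 + 0.3·1.082700 = 0.354810
t=0.300000, p=0.354810: f=0.462313 → p ← 0.354810 + 0.3·0.462313 = 0.493504
p(0.6) ≈ 0.4935

0.4935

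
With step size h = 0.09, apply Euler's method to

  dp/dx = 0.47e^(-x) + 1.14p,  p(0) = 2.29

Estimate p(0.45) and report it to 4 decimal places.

Euler: p_{n+1} = p_n + h·f(x_n, p_n).
x=0.000000, p=2.290000: f=3.080600 → p ← 2.290000 + 0.09·3.080600 = 2.567254
x=0.090000, p=2.567254: f=3.356217 → p ← 2.567254 + 0.09·3.356217 = 2.869314
x=0.180000, p=2.869314: f=3.663594 → p ← 2.869314 + 0.09·3.663594 = 3.199037
x=0.270000, p=3.199037: f=4.005691 → p ← 3.199037 + 0.09·4.005691 = 3.559549
x=0.360000, p=3.559549: f=4.385794 → p ← 3.559549 + 0.09·4.385794 = 3.954271
p(0.45) ≈ 3.9543

3.9543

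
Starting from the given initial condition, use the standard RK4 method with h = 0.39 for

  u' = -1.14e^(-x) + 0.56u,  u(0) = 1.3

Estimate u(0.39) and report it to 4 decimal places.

1.2029

RK4: k1 = f(x_n, u_n); k2 = f(x_n + h/2, u_n + (h/2)·k1); k3 = f(x_n + h/2, u_n + (h/2)·k2); k4 = f(x_n + h, u_n + h·k3); u_{n+1} = u_n + (h/6)·(k1 + 2k2 + 2k3 + k4).
x=0.000000, u=1.300000:
  k1 = f(0.000000, 1.300000) = -0.412000
  k2 = f(0.195000, 1.219660) = -0.255022
  k3 = f(0.195000, 1.250271) = -0.237880
  k4 = f(0.390000, 1.207227) = -0.095798
  u ← 1.300000 + (0.39/6)·(k1 + 2k2 + 2k3 + k4) = 1.202916
u(0.39) ≈ 1.2029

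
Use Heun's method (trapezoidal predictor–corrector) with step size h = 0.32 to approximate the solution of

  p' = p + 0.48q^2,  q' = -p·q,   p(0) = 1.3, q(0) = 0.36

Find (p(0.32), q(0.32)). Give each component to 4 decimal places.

1.7991, 0.2267

Heun on (p,q): k1 = f(t_n, state_n); k2 = f(t_n + h, state_n + h·k1); state_{n+1} = state_n + (h/2)·(k1 + k2).
0.000000: (1.300000, 0.360000)
  k1 = (1.362208, -0.468000)
  predictor → (1.735907, 0.210240)
  k2 = (1.757123, -0.364957)
  → (1.799093, 0.226727)
(p(0.32), q(0.32)) ≈ (1.7991, 0.2267)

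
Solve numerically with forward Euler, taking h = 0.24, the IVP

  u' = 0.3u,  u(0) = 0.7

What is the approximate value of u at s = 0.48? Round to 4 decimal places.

Euler: u_{n+1} = u_n + h·f(s_n, u_n).
s=0.000000, u=0.700000: f=0.210000 → u ← 0.700000 + 0.24·0.210000 = 0.750400
s=0.240000, u=0.750400: f=0.225120 → u ← 0.750400 + 0.24·0.225120 = 0.804429
u(0.48) ≈ 0.8044

0.8044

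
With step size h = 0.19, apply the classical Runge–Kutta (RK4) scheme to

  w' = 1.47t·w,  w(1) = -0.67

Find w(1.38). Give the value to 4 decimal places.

-1.3024

RK4: k1 = f(t_n, w_n); k2 = f(t_n + h/2, w_n + (h/2)·k1); k3 = f(t_n + h/2, w_n + (h/2)·k2); k4 = f(t_n + h, w_n + h·k3); w_{n+1} = w_n + (h/6)·(k1 + 2k2 + 2k3 + k4).
t=1.000000, w=-0.670000:
  k1 = f(1.000000, -0.670000) = -0.984900
  k2 = f(1.095000, -0.763566) = -1.229073
  k3 = f(1.095000, -0.786762) = -1.266411
  k4 = f(1.190000, -0.910618) = -1.592944
  w ← -0.670000 + (0.19/6)·(k1 + 2k2 + 2k3 + k4) = -0.909679
t=1.190000, w=-0.909679:
  k1 = f(1.190000, -0.909679) = -1.591302
  k2 = f(1.285000, -1.060853) = -2.003898
  k3 = f(1.285000, -1.100049) = -2.077938
  k4 = f(1.380000, -1.304487) = -2.646283
  w ← -0.909679 + (0.19/6)·(k1 + 2k2 + 2k3 + k4) = -1.302386
w(1.38) ≈ -1.3024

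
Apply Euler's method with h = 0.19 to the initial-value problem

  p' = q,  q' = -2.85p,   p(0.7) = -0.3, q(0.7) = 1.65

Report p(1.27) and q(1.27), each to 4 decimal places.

Euler on (p,q): p_{n+1} = p_n + h·p', q_{n+1} = q_n + h·q'.
0.700000: (-0.300000, 1.650000); f=(1.650000, 0.855000) → (0.013500, 1.812450)
0.890000: (0.013500, 1.812450); f=(1.812450, -0.038475) → (0.357866, 1.805140)
1.080000: (0.357866, 1.805140); f=(1.805140, -1.019917) → (0.700842, 1.611356)
(p(1.27), q(1.27)) ≈ (0.7008, 1.6114)

0.7008, 1.6114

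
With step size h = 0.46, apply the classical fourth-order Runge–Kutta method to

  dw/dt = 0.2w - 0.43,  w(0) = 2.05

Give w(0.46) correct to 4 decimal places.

2.0404

RK4: k1 = f(t_n, w_n); k2 = f(t_n + h/2, w_n + (h/2)·k1); k3 = f(t_n + h/2, w_n + (h/2)·k2); k4 = f(t_n + h, w_n + h·k3); w_{n+1} = w_n + (h/6)·(k1 + 2k2 + 2k3 + k4).
t=0.000000, w=2.050000:
  k1 = f(0.000000, 2.050000) = -0.020000
  k2 = f(0.230000, 2.045400) = -0.020920
  k3 = f(0.230000, 2.045188) = -0.020962
  k4 = f(0.460000, 2.040357) = -0.021929
  w ← 2.050000 + (0.46/6)·(k1 + 2k2 + 2k3 + k4) = 2.040364
w(0.46) ≈ 2.0404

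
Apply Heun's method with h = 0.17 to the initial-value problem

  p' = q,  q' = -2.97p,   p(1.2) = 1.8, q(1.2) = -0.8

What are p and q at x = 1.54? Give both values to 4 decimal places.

1.2340, -2.4038

Heun on (p,q): k1 = f(x_n, state_n); k2 = f(x_n + h, state_n + h·k1); state_{n+1} = state_n + (h/2)·(k1 + k2).
1.200000: (1.800000, -0.800000)
  k1 = (-0.800000, -5.346000)
  predictor → (1.664000, -1.708820)
  k2 = (-1.708820, -4.942080)
  → (1.586750, -1.674487)
1.370000: (1.586750, -1.674487)
  k1 = (-1.674487, -4.712648)
  predictor → (1.302088, -2.475637)
  k2 = (-2.475637, -3.867200)
  → (1.233990, -2.403774)
(p(1.54), q(1.54)) ≈ (1.2340, -2.4038)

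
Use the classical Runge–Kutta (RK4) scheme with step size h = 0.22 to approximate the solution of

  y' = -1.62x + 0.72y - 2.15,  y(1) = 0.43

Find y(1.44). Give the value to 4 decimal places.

-1.5361

RK4: k1 = f(x_n, y_n); k2 = f(x_n + h/2, y_n + (h/2)·k1); k3 = f(x_n + h/2, y_n + (h/2)·k2); k4 = f(x_n + h, y_n + h·k3); y_{n+1} = y_n + (h/6)·(k1 + 2k2 + 2k3 + k4).
x=1.000000, y=0.430000:
  k1 = f(1.000000, 0.430000) = -3.460400
  k2 = f(1.110000, 0.049356) = -3.912664
  k3 = f(1.110000, -0.000393) = -3.948483
  k4 = f(1.220000, -0.438666) = -4.442240
  y ← 0.430000 + (0.22/6)·(k1 + 2k2 + 2k3 + k4) = -0.436248
x=1.220000, y=-0.436248:
  k1 = f(1.220000, -0.436248) = -4.440498
  k2 = f(1.330000, -0.924702) = -4.970386
  k3 = f(1.330000, -0.982990) = -5.012353
  k4 = f(1.440000, -1.538965) = -5.590855
  y ← -0.436248 + (0.22/6)·(k1 + 2k2 + 2k3 + k4) = -1.536131
y(1.44) ≈ -1.5361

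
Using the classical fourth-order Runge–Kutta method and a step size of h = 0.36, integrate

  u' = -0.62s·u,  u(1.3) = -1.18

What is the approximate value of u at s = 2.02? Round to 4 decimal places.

-0.5625

RK4: k1 = f(s_n, u_n); k2 = f(s_n + h/2, u_n + (h/2)·k1); k3 = f(s_n + h/2, u_n + (h/2)·k2); k4 = f(s_n + h, u_n + h·k3); u_{n+1} = u_n + (h/6)·(k1 + 2k2 + 2k3 + k4).
s=1.300000, u=-1.180000:
  k1 = f(1.300000, -1.180000) = 0.951080
  k2 = f(1.480000, -1.008806) = 0.925680
  k3 = f(1.480000, -1.013378) = 0.929875
  k4 = f(1.660000, -0.845245) = 0.869926
  u ← -1.180000 + (0.36/6)·(k1 + 2k2 + 2k3 + k4) = -0.848073
s=1.660000, u=-0.848073:
  k1 = f(1.660000, -0.848073) = 0.872837
  k2 = f(1.840000, -0.690962) = 0.788250
  k3 = f(1.840000, -0.706188) = 0.805619
  k4 = f(2.020000, -0.558050) = 0.698902
  u ← -0.848073 + (0.36/6)·(k1 + 2k2 + 2k3 + k4) = -0.562504
u(2.02) ≈ -0.5625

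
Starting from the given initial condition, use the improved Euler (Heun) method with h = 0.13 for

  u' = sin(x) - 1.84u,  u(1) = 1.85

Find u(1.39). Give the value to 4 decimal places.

Heun: k1 = f(x_n, u_n); k2 = f(x_n + h, u_n + h·k1); u_{n+1} = u_n + (h/2)·(k1 + k2).
x=1.000000, u=1.850000:
  k1 = f(1.000000, 1.850000) = -2.562529
  k2 = f(1.130000, 1.516871) = -1.886631
  u ← 1.850000 + (0.13/2)·(-2.562529 + (-1.886631)) = 1.560805
x=1.130000, u=1.560805:
  k1 = f(1.130000, 1.560805) = -1.967468
  k2 = f(1.260000, 1.305034) = -1.449172
  u ← 1.560805 + (0.13/2)·(-1.967468 + (-1.449172)) = 1.338723
x=1.260000, u=1.338723:
  k1 = f(1.260000, 1.338723) = -1.511160
  k2 = f(1.390000, 1.142272) = -1.118080
  u ← 1.338723 + (0.13/2)·(-1.511160 + (-1.118080)) = 1.167822
u(1.39) ≈ 1.1678

1.1678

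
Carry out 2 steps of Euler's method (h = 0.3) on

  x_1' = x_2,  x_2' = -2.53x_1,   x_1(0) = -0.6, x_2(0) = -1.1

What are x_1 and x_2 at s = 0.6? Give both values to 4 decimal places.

Euler on (x_1,x_2): x_1_{n+1} = x_1_n + h·x_1', x_2_{n+1} = x_2_n + h·x_2'.
0.000000: (-0.600000, -1.100000); f=(-1.100000, 1.518000) → (-0.930000, -0.644600)
0.300000: (-0.930000, -0.644600); f=(-0.644600, 2.352900) → (-1.123380, 0.061270)
(x_1(0.6), x_2(0.6)) ≈ (-1.1234, 0.0613)

-1.1234, 0.0613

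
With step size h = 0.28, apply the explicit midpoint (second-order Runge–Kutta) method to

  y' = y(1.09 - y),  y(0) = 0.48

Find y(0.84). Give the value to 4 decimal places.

Midpoint: k1 = f(t_n, y_n); k2 = f(t_n + h/2, y_n + (h/2)·k1); y_{n+1} = y_n + h·k2.
t=0.000000, y=0.480000:
  k1 = f(0.000000, 0.480000) = 0.292800
  k2 = f(0.140000, 0.520992) = 0.296449
  y ← 0.480000 + 0.28·0.296449 = 0.563006
t=0.280000, y=0.563006:
  k1 = f(0.280000, 0.563006) = 0.296701
  k2 = f(0.420000, 0.604544) = 0.293480
  y ← 0.563006 + 0.28·0.293480 = 0.645180
t=0.560000, y=0.645180:
  k1 = f(0.560000, 0.645180) = 0.286989
  k2 = f(0.700000, 0.685358) = 0.277325
  y ← 0.645180 + 0.28·0.277325 = 0.722831
y(0.84) ≈ 0.7228

0.7228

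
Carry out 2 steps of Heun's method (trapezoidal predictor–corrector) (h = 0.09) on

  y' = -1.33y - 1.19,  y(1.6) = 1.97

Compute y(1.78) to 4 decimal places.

Heun: k1 = f(t_n, y_n); k2 = f(t_n + h, y_n + h·k1); y_{n+1} = y_n + (h/2)·(k1 + k2).
t=1.600000, y=1.970000:
  k1 = f(1.600000, 1.970000) = -3.810100
  k2 = f(1.690000, 1.627091) = -3.354031
  y ← 1.970000 + (0.09/2)·(-3.810100 + (-3.354031)) = 1.647614
t=1.690000, y=1.647614:
  k1 = f(1.690000, 1.647614) = -3.381327
  k2 = f(1.780000, 1.343295) = -2.976582
  y ← 1.647614 + (0.09/2)·(-3.381327 + (-2.976582)) = 1.361508
y(1.78) ≈ 1.3615

1.3615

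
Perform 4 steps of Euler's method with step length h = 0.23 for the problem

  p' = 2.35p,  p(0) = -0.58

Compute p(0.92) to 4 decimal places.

Euler: p_{n+1} = p_n + h·f(t_n, p_n).
t=0.000000, p=-0.580000: f=-1.363000 → p ← -0.580000 + 0.23·(-1.363000) = -0.893490
t=0.230000, p=-0.893490: f=-2.099701 → p ← -0.893490 + 0.23·(-2.099701) = -1.376421
t=0.460000, p=-1.376421: f=-3.234590 → p ← -1.376421 + 0.23·(-3.234590) = -2.120377
t=0.690000, p=-2.120377: f=-4.982886 → p ← -2.120377 + 0.23·(-4.982886) = -3.266441
p(0.92) ≈ -3.2664

-3.2664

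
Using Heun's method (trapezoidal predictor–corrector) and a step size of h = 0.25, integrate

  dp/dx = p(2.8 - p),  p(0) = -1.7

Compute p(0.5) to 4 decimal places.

Heun: k1 = f(x_n, p_n); k2 = f(x_n + h, p_n + h·k1); p_{n+1} = p_n + (h/2)·(k1 + k2).
x=0.000000, p=-1.700000:
  k1 = f(0.000000, -1.700000) = -7.650000
  k2 = f(0.250000, -3.612500) = -23.165156
  p ← -1.700000 + (0.25/2)·(-7.650000 + (-23.165156)) = -5.551895
x=0.250000, p=-5.551895:
  k1 = f(0.250000, -5.551895) = -46.368838
  k2 = f(0.500000, -17.144104) = -341.923790
  p ← -5.551895 + (0.25/2)·(-46.368838 + (-341.923790)) = -54.088473
p(0.5) ≈ -54.0885

-54.0885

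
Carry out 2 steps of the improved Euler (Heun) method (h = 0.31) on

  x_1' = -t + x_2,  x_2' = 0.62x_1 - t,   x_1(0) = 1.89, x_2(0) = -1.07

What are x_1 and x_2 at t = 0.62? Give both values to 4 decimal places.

Heun on (x_1,x_2): k1 = f(t_n, state_n); k2 = f(t_n + h, state_n + h·k1); state_{n+1} = state_n + (h/2)·(k1 + k2).
0.000000: (1.890000, -1.070000)
  k1 = (-1.070000, 1.171800)
  predictor → (1.558300, -0.706742)
  k2 = (-1.016742, 0.656146)
  → (1.566555, -0.786668)
0.310000: (1.566555, -0.786668)
  k1 = (-1.096668, 0.661264)
  predictor → (1.226588, -0.581677)
  k2 = (-1.201677, 0.140484)
  → (1.210312, -0.662397)
(x_1(0.62), x_2(0.62)) ≈ (1.2103, -0.6624)

1.2103, -0.6624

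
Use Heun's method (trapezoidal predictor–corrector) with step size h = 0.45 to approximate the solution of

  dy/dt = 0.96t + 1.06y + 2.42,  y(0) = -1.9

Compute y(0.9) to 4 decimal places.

Heun: k1 = f(t_n, y_n); k2 = f(t_n + h, y_n + h·k1); y_{n+1} = y_n + (h/2)·(k1 + k2).
t=0.000000, y=-1.900000:
  k1 = f(0.000000, -1.900000) = 0.406000
  k2 = f(0.450000, -1.717300) = 1.031662
  y ← -1.900000 + (0.45/2)·(0.406000 + 1.031662) = -1.576526
t=0.450000, y=-1.576526:
  k1 = f(0.450000, -1.576526) = 1.180882
  k2 = f(0.900000, -1.045129) = 2.176163
  y ← -1.576526 + (0.45/2)·(1.180882 + 2.176163) = -0.821191
y(0.9) ≈ -0.8212

-0.8212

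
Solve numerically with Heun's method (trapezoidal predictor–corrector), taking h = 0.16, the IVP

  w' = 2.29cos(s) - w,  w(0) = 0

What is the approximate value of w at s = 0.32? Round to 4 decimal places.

0.6113

Heun: k1 = f(s_n, w_n); k2 = f(s_n + h, w_n + h·k1); w_{n+1} = w_n + (h/2)·(k1 + k2).
s=0.000000, w=0.000000:
  k1 = f(0.000000, 0.000000) = 2.290000
  k2 = f(0.160000, 0.366400) = 1.894350
  w ← 0.000000 + (0.16/2)·(2.290000 + 1.894350) = 0.334748
s=0.160000, w=0.334748:
  k1 = f(0.160000, 0.334748) = 1.926002
  k2 = f(0.320000, 0.642908) = 1.530841
  w ← 0.334748 + (0.16/2)·(1.926002 + 1.530841) = 0.611295
w(0.32) ≈ 0.6113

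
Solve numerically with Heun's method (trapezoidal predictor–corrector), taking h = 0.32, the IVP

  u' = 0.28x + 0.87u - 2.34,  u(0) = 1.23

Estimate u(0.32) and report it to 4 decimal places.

Heun: k1 = f(x_n, u_n); k2 = f(x_n + h, u_n + h·k1); u_{n+1} = u_n + (h/2)·(k1 + k2).
x=0.000000, u=1.230000:
  k1 = f(0.000000, 1.230000) = -1.269900
  k2 = f(0.320000, 0.823632) = -1.533840
  u ← 1.230000 + (0.32/2)·(-1.269900 + (-1.533840)) = 0.781402
u(0.32) ≈ 0.7814

0.7814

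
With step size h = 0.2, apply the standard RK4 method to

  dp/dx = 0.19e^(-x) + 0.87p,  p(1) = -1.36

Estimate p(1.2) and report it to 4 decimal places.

-1.6046

RK4: k1 = f(x_n, p_n); k2 = f(x_n + h/2, p_n + (h/2)·k1); k3 = f(x_n + h/2, p_n + (h/2)·k2); k4 = f(x_n + h, p_n + h·k3); p_{n+1} = p_n + (h/6)·(k1 + 2k2 + 2k3 + k4).
x=1.000000, p=-1.360000:
  k1 = f(1.000000, -1.360000) = -1.113303
  k2 = f(1.100000, -1.471330) = -1.216812
  k3 = f(1.100000, -1.481681) = -1.225817
  k4 = f(1.200000, -1.605163) = -1.339265
  p ← -1.360000 + (0.2/6)·(k1 + 2k2 + 2k3 + k4) = -1.604594
p(1.2) ≈ -1.6046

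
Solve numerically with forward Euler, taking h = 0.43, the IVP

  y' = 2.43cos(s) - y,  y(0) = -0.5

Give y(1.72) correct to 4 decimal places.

Euler: y_{n+1} = y_n + h·f(s_n, y_n).
s=0.000000, y=-0.500000: f=2.930000 → y ← -0.500000 + 0.43·2.930000 = 0.759900
s=0.430000, y=0.759900: f=1.448887 → y ← 0.759900 + 0.43·1.448887 = 1.382921
s=0.860000, y=1.382921: f=0.202502 → y ← 1.382921 + 0.43·0.202502 = 1.469997
s=1.290000, y=1.469997: f=-0.796593 → y ← 1.469997 + 0.43·(-0.796593) = 1.127462
y(1.72) ≈ 1.1275

1.1275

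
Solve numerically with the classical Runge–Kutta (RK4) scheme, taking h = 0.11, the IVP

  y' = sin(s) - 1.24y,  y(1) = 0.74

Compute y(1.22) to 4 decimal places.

RK4: k1 = f(s_n, y_n); k2 = f(s_n + h/2, y_n + (h/2)·k1); k3 = f(s_n + h/2, y_n + (h/2)·k2); k4 = f(s_n + h, y_n + h·k3); y_{n+1} = y_n + (h/6)·(k1 + 2k2 + 2k3 + k4).
s=1.000000, y=0.740000:
  k1 = f(1.000000, 0.740000) = -0.076129
  k2 = f(1.055000, 0.735813) = -0.042508
  k3 = f(1.055000, 0.737662) = -0.044801
  k4 = f(1.110000, 0.735072) = -0.015790
  y ← 0.740000 + (0.11/6)·(k1 + 2k2 + 2k3 + k4) = 0.735113
s=1.110000, y=0.735113:
  k1 = f(1.110000, 0.735113) = -0.015842
  k2 = f(1.165000, 0.734242) = 0.008328
  k3 = f(1.165000, 0.735572) = 0.006680
  k4 = f(1.220000, 0.735848) = 0.026648
  y ← 0.735113 + (0.11/6)·(k1 + 2k2 + 2k3 + k4) = 0.735862
y(1.22) ≈ 0.7359

0.7359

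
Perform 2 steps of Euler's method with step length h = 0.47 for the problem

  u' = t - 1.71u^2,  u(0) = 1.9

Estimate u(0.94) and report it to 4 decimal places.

-1.5863

Euler: u_{n+1} = u_n + h·f(t_n, u_n).
t=0.000000, u=1.900000: f=-6.173100 → u ← 1.900000 + 0.47·(-6.173100) = -1.001357
t=0.470000, u=-1.001357: f=-1.244644 → u ← -1.001357 + 0.47·(-1.244644) = -1.586340
u(0.94) ≈ -1.5863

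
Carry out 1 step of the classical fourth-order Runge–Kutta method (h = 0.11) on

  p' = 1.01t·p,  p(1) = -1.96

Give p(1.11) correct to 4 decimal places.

RK4: k1 = f(t_n, p_n); k2 = f(t_n + h/2, p_n + (h/2)·k1); k3 = f(t_n + h/2, p_n + (h/2)·k2); k4 = f(t_n + h, p_n + h·k3); p_{n+1} = p_n + (h/6)·(k1 + 2k2 + 2k3 + k4).
t=1.000000, p=-1.960000:
  k1 = f(1.000000, -1.960000) = -1.979600
  k2 = f(1.055000, -2.068878) = -2.204493
  k3 = f(1.055000, -2.081247) = -2.217673
  k4 = f(1.110000, -2.203944) = -2.470842
  p ← -1.960000 + (0.11/6)·(k1 + 2k2 + 2k3 + k4) = -2.203738
p(1.11) ≈ -2.2037

-2.2037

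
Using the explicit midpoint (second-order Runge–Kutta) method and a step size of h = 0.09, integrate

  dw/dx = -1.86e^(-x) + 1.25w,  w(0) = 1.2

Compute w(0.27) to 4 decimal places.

Midpoint: k1 = f(x_n, w_n); k2 = f(x_n + h/2, w_n + (h/2)·k1); w_{n+1} = w_n + h·k2.
x=0.000000, w=1.200000:
  k1 = f(0.000000, 1.200000) = -0.360000
  k2 = f(0.045000, 1.183800) = -0.298405
  w ← 1.200000 + 0.09·(-0.298405) = 1.173144
x=0.090000, w=1.173144:
  k1 = f(0.090000, 1.173144) = -0.233483
  k2 = f(0.135000, 1.162637) = -0.171816
  w ← 1.173144 + 0.09·(-0.171816) = 1.157680
x=0.180000, w=1.157680:
  k1 = f(0.180000, 1.157680) = -0.106502
  k2 = f(0.225000, 1.152888) = -0.044131
  w ← 1.157680 + 0.09·(-0.044131) = 1.153708
w(0.27) ≈ 1.1537

1.1537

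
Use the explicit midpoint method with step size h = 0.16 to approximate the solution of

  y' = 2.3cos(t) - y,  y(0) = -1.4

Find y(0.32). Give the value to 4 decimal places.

-0.4021

Midpoint: k1 = f(t_n, y_n); k2 = f(t_n + h/2, y_n + (h/2)·k1); y_{n+1} = y_n + h·k2.
t=0.000000, y=-1.400000:
  k1 = f(0.000000, -1.400000) = 3.700000
  k2 = f(0.080000, -1.104000) = 3.396644
  y ← -1.400000 + 0.16·3.396644 = -0.856537
t=0.160000, y=-0.856537:
  k1 = f(0.160000, -0.856537) = 3.127160
  k2 = f(0.240000, -0.606364) = 2.840442
  y ← -0.856537 + 0.16·2.840442 = -0.402066
y(0.32) ≈ -0.4021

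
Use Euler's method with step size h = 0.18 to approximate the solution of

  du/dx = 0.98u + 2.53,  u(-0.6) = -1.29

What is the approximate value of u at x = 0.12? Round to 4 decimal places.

Euler: u_{n+1} = u_n + h·f(x_n, u_n).
x=-0.600000, u=-1.290000: f=1.265800 → u ← -1.290000 + 0.18·1.265800 = -1.062156
x=-0.420000, u=-1.062156: f=1.489087 → u ← -1.062156 + 0.18·1.489087 = -0.794120
x=-0.240000, u=-0.794120: f=1.751762 → u ← -0.794120 + 0.18·1.751762 = -0.478803
x=-0.060000, u=-0.478803: f=2.060773 → u ← -0.478803 + 0.18·2.060773 = -0.107864
u(0.12) ≈ -0.1079

-0.1079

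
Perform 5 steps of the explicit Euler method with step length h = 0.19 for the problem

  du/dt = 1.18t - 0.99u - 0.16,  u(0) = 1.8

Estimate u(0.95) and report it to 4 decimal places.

0.8835

Euler: u_{n+1} = u_n + h·f(t_n, u_n).
t=0.000000, u=1.800000: f=-1.942000 → u ← 1.800000 + 0.19·(-1.942000) = 1.431020
t=0.190000, u=1.431020: f=-1.352510 → u ← 1.431020 + 0.19·(-1.352510) = 1.174043
t=0.380000, u=1.174043: f=-0.873903 → u ← 1.174043 + 0.19·(-0.873903) = 1.008002
t=0.570000, u=1.008002: f=-0.485322 → u ← 1.008002 + 0.19·(-0.485322) = 0.915791
t=0.760000, u=0.915791: f=-0.169833 → u ← 0.915791 + 0.19·(-0.169833) = 0.883522
u(0.95) ≈ 0.8835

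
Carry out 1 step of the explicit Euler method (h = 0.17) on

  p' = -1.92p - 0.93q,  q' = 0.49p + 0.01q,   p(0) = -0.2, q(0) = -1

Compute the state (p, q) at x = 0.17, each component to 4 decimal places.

0.0234, -1.0184

Euler on (p,q): p_{n+1} = p_n + h·p', q_{n+1} = q_n + h·q'.
0.000000: (-0.200000, -1.000000); f=(1.314000, -0.108000) → (0.023380, -1.018360)
(p(0.17), q(0.17)) ≈ (0.0234, -1.0184)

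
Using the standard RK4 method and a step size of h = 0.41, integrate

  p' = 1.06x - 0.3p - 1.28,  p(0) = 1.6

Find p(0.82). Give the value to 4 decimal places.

0.6495

RK4: k1 = f(x_n, p_n); k2 = f(x_n + h/2, p_n + (h/2)·k1); k3 = f(x_n + h/2, p_n + (h/2)·k2); k4 = f(x_n + h, p_n + h·k3); p_{n+1} = p_n + (h/6)·(k1 + 2k2 + 2k3 + k4).
x=0.000000, p=1.600000:
  k1 = f(0.000000, 1.600000) = -1.760000
  k2 = f(0.205000, 1.239200) = -1.434460
  k3 = f(0.205000, 1.305936) = -1.454481
  k4 = f(0.410000, 1.003663) = -1.146499
  p ← 1.600000 + (0.41/6)·(k1 + 2k2 + 2k3 + k4) = 1.006567
x=0.410000, p=1.006567:
  k1 = f(0.410000, 1.006567) = -1.147370
  k2 = f(0.615000, 0.771356) = -0.859507
  k3 = f(0.615000, 0.830368) = -0.877211
  k4 = f(0.820000, 0.646911) = -0.604873
  p ← 1.006567 + (0.41/6)·(k1 + 2k2 + 2k3 + k4) = 0.649479
p(0.82) ≈ 0.6495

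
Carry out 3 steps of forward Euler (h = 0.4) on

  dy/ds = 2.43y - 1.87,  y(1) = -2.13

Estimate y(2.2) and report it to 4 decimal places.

-21.4662

Euler: y_{n+1} = y_n + h·f(s_n, y_n).
s=1.000000, y=-2.130000: f=-7.045900 → y ← -2.130000 + 0.4·(-7.045900) = -4.948360
s=1.400000, y=-4.948360: f=-13.894515 → y ← -4.948360 + 0.4·(-13.894515) = -10.506166
s=1.800000, y=-10.506166: f=-27.399983 → y ← -10.506166 + 0.4·(-27.399983) = -21.466159
y(2.2) ≈ -21.4662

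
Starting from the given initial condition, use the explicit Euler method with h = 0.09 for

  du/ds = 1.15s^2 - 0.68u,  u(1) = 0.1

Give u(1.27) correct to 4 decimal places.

0.4335

Euler: u_{n+1} = u_n + h·f(s_n, u_n).
s=1.000000, u=0.100000: f=1.082000 → u ← 0.100000 + 0.09·1.082000 = 0.197380
s=1.090000, u=0.197380: f=1.232097 → u ← 0.197380 + 0.09·1.232097 = 0.308269
s=1.180000, u=0.308269: f=1.391637 → u ← 0.308269 + 0.09·1.391637 = 0.433516
u(1.27) ≈ 0.4335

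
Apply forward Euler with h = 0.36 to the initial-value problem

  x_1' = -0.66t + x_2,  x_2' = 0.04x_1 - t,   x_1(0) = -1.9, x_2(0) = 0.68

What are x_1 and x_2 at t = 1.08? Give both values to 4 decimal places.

Euler on (x_1,x_2): x_1_{n+1} = x_1_n + h·x_1', x_2_{n+1} = x_2_n + h·x_2'.
0.000000: (-1.900000, 0.680000); f=(0.680000, -0.076000) → (-1.655200, 0.652640)
0.360000: (-1.655200, 0.652640); f=(0.415040, -0.426208) → (-1.505786, 0.499205)
0.720000: (-1.505786, 0.499205); f=(0.024005, -0.780231) → (-1.497144, 0.218322)
(x_1(1.08), x_2(1.08)) ≈ (-1.4971, 0.2183)

-1.4971, 0.2183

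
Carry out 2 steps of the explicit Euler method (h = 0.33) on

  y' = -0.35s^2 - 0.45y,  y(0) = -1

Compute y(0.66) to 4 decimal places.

Euler: y_{n+1} = y_n + h·f(s_n, y_n).
s=0.000000, y=-1.000000: f=0.450000 → y ← -1.000000 + 0.33·0.450000 = -0.851500
s=0.330000, y=-0.851500: f=0.345060 → y ← -0.851500 + 0.33·0.345060 = -0.737630
y(0.66) ≈ -0.7376

-0.7376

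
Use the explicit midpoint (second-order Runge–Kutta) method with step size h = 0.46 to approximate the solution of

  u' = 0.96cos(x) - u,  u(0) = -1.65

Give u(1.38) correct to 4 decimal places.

-0.0274

Midpoint: k1 = f(x_n, u_n); k2 = f(x_n + h/2, u_n + (h/2)·k1); u_{n+1} = u_n + h·k2.
x=0.000000, u=-1.650000:
  k1 = f(0.000000, -1.650000) = 2.610000
  k2 = f(0.230000, -1.049700) = 1.984420
  u ← -1.650000 + 0.46·1.984420 = -0.737167
x=0.460000, u=-0.737167:
  k1 = f(0.460000, -0.737167) = 1.597377
  k2 = f(0.690000, -0.369770) = 1.110166
  u ← -0.737167 + 0.46·1.110166 = -0.226490
x=0.920000, u=-0.226490:
  k1 = f(0.920000, -0.226490) = 0.808078
  k2 = f(1.150000, -0.040633) = 0.432780
  u ← -0.226490 + 0.46·0.432780 = -0.027411
u(1.38) ≈ -0.0274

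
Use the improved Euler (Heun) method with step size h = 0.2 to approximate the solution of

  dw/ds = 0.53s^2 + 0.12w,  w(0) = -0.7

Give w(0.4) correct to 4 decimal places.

-0.7216

Heun: k1 = f(s_n, w_n); k2 = f(s_n + h, w_n + h·k1); w_{n+1} = w_n + (h/2)·(k1 + k2).
s=0.000000, w=-0.700000:
  k1 = f(0.000000, -0.700000) = -0.084000
  k2 = f(0.200000, -0.716800) = -0.064816
  w ← -0.700000 + (0.2/2)·(-0.084000 + (-0.064816)) = -0.714882
s=0.200000, w=-0.714882:
  k1 = f(0.200000, -0.714882) = -0.064586
  k2 = f(0.400000, -0.727799) = -0.002536
  w ← -0.714882 + (0.2/2)·(-0.064586 + (-0.002536)) = -0.721594
w(0.4) ≈ -0.7216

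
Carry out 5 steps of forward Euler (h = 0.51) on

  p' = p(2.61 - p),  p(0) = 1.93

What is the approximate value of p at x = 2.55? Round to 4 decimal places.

2.6099

Euler: p_{n+1} = p_n + h·f(x_n, p_n).
x=0.000000, p=1.930000: f=1.312400 → p ← 1.930000 + 0.51·1.312400 = 2.599324
x=0.510000, p=2.599324: f=0.027750 → p ← 2.599324 + 0.51·0.027750 = 2.613477
x=1.020000, p=2.613477: f=-0.009086 → p ← 2.613477 + 0.51·(-0.009086) = 2.608843
x=1.530000, p=2.608843: f=0.003019 → p ← 2.608843 + 0.51·0.003019 = 2.610382
x=2.040000, p=2.610382: f=-0.000998 → p ← 2.610382 + 0.51·(-0.000998) = 2.609873
p(2.55) ≈ 2.6099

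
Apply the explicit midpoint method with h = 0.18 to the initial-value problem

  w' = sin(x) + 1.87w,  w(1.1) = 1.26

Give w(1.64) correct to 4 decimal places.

Midpoint: k1 = f(x_n, w_n); k2 = f(x_n + h/2, w_n + (h/2)·k1); w_{n+1} = w_n + h·k2.
x=1.100000, w=1.260000:
  k1 = f(1.100000, 1.260000) = 3.247407
  k2 = f(1.190000, 1.552267) = 3.831108
  w ← 1.260000 + 0.18·3.831108 = 1.949599
x=1.280000, w=1.949599:
  k1 = f(1.280000, 1.949599) = 4.603767
  k2 = f(1.370000, 2.363938) = 5.400473
  w ← 1.949599 + 0.18·5.400473 = 2.921684
x=1.460000, w=2.921684:
  k1 = f(1.460000, 2.921684) = 6.457418
  k2 = f(1.550000, 3.502852) = 7.550117
  w ← 2.921684 + 0.18·7.550117 = 4.280706
w(1.64) ≈ 4.2807

4.2807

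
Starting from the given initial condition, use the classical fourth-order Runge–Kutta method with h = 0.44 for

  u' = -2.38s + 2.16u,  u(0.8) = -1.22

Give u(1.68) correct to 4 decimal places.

-15.0105

RK4: k1 = f(s_n, u_n); k2 = f(s_n + h/2, u_n + (h/2)·k1); k3 = f(s_n + h/2, u_n + (h/2)·k2); k4 = f(s_n + h, u_n + h·k3); u_{n+1} = u_n + (h/6)·(k1 + 2k2 + 2k3 + k4).
s=0.800000, u=-1.220000:
  k1 = f(0.800000, -1.220000) = -4.539200
  k2 = f(1.020000, -2.218624) = -7.219828
  k3 = f(1.020000, -2.808362) = -8.493662
  k4 = f(1.240000, -4.957211) = -13.658777
  u ← -1.220000 + (0.44/6)·(k1 + 2k2 + 2k3 + k4) = -4.859163
s=1.240000, u=-4.859163:
  k1 = f(1.240000, -4.859163) = -13.446993
  k2 = f(1.460000, -7.817502) = -20.360604
  k3 = f(1.460000, -9.338496) = -23.645952
  k4 = f(1.680000, -15.263382) = -36.967306
  u ← -4.859163 + (0.44/6)·(k1 + 2k2 + 2k3 + k4) = -15.010507
u(1.68) ≈ -15.0105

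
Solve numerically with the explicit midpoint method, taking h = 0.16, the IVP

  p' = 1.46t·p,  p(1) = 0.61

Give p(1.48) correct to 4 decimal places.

1.4312

Midpoint: k1 = f(t_n, p_n); k2 = f(t_n + h/2, p_n + (h/2)·k1); p_{n+1} = p_n + h·k2.
t=1.000000, p=0.610000:
  k1 = f(1.000000, 0.610000) = 0.890600
  k2 = f(1.080000, 0.681248) = 1.074192
  p ← 0.610000 + 0.16·1.074192 = 0.781871
t=1.160000, p=0.781871:
  k1 = f(1.160000, 0.781871) = 1.324176
  k2 = f(1.240000, 0.887805) = 1.607282
  p ← 0.781871 + 0.16·1.607282 = 1.039036
t=1.320000, p=1.039036:
  k1 = f(1.320000, 1.039036) = 2.002430
  k2 = f(1.400000, 1.199230) = 2.451226
  p ← 1.039036 + 0.16·2.451226 = 1.431232
p(1.48) ≈ 1.4312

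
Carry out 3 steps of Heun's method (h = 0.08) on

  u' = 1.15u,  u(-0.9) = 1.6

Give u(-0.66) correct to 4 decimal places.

2.1078

Heun: k1 = f(x_n, u_n); k2 = f(x_n + h, u_n + h·k1); u_{n+1} = u_n + (h/2)·(k1 + k2).
x=-0.900000, u=1.600000:
  k1 = f(-0.900000, 1.600000) = 1.840000
  k2 = f(-0.820000, 1.747200) = 2.009280
  u ← 1.600000 + (0.08/2)·(1.840000 + 2.009280) = 1.753971
x=-0.820000, u=1.753971:
  k1 = f(-0.820000, 1.753971) = 2.017067
  k2 = f(-0.740000, 1.915337) = 2.202637
  u ← 1.753971 + (0.08/2)·(2.017067 + 2.202637) = 1.922759
x=-0.740000, u=1.922759:
  k1 = f(-0.740000, 1.922759) = 2.211173
  k2 = f(-0.660000, 2.099653) = 2.414601
  u ← 1.922759 + (0.08/2)·(2.211173 + 2.414601) = 2.107790
u(-0.66) ≈ 2.1078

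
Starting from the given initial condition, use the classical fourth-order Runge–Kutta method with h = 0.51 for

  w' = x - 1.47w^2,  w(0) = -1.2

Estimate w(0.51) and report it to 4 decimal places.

RK4: k1 = f(x_n, w_n); k2 = f(x_n + h/2, w_n + (h/2)·k1); k3 = f(x_n + h/2, w_n + (h/2)·k2); k4 = f(x_n + h, w_n + h·k3); w_{n+1} = w_n + (h/6)·(k1 + 2k2 + 2k3 + k4).
x=0.000000, w=-1.200000:
  k1 = f(0.000000, -1.200000) = -2.116800
  k2 = f(0.255000, -1.739784) = -4.194467
  k3 = f(0.255000, -2.269589) = -7.317021
  k4 = f(0.510000, -4.931681) = -35.242568
  w ← -1.200000 + (0.51/6)·(k1 + 2k2 + 2k3 + k4) = -6.332499
w(0.51) ≈ -6.3325

-6.3325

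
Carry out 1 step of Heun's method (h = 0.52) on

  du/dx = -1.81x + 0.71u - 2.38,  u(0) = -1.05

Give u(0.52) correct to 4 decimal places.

Heun: k1 = f(x_n, u_n); k2 = f(x_n + h, u_n + h·k1); u_{n+1} = u_n + (h/2)·(k1 + k2).
x=0.000000, u=-1.050000:
  k1 = f(0.000000, -1.050000) = -3.125500
  k2 = f(0.520000, -2.675260) = -5.220635
  u ← -1.050000 + (0.52/2)·(-3.125500 + (-5.220635)) = -3.219995
u(0.52) ≈ -3.2200

-3.2200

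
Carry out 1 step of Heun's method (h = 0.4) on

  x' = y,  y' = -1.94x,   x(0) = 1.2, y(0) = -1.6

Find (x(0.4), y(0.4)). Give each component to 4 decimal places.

0.3738, -2.2829

Heun on (x,y): k1 = f(t_n, state_n); k2 = f(t_n + h, state_n + h·k1); state_{n+1} = state_n + (h/2)·(k1 + k2).
0.000000: (1.200000, -1.600000)
  k1 = (-1.600000, -2.328000)
  predictor → (0.560000, -2.531200)
  k2 = (-2.531200, -1.086400)
  → (0.373760, -2.282880)
(x(0.4), y(0.4)) ≈ (0.3738, -2.2829)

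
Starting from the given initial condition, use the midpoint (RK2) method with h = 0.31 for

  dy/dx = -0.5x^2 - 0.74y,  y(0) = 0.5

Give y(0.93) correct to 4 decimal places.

0.1391

Midpoint: k1 = f(x_n, y_n); k2 = f(x_n + h/2, y_n + (h/2)·k1); y_{n+1} = y_n + h·k2.
x=0.000000, y=0.500000:
  k1 = f(0.000000, 0.500000) = -0.370000
  k2 = f(0.155000, 0.442650) = -0.339573
  y ← 0.500000 + 0.31·(-0.339573) = 0.394732
x=0.310000, y=0.394732:
  k1 = f(0.310000, 0.394732) = -0.340152
  k2 = f(0.465000, 0.342009) = -0.361199
  y ← 0.394732 + 0.31·(-0.361199) = 0.282761
x=0.620000, y=0.282761:
  k1 = f(0.620000, 0.282761) = -0.401443
  k2 = f(0.775000, 0.220537) = -0.463510
  y ← 0.282761 + 0.31·(-0.463510) = 0.139073
y(0.93) ≈ 0.1391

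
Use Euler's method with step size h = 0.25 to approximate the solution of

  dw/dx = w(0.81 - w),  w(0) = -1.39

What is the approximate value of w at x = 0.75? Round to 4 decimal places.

Euler: w_{n+1} = w_n + h·f(x_n, w_n).
x=0.000000, w=-1.390000: f=-3.058000 → w ← -1.390000 + 0.25·(-3.058000) = -2.154500
x=0.250000, w=-2.154500: f=-6.387015 → w ← -2.154500 + 0.25·(-6.387015) = -3.751254
x=0.500000, w=-3.751254: f=-17.110421 → w ← -3.751254 + 0.25·(-17.110421) = -8.028859
w(0.75) ≈ -8.0289

-8.0289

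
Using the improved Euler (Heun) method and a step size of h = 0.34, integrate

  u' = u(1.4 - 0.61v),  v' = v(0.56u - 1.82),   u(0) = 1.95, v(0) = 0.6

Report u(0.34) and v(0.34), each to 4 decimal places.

Heun on (u,v): k1 = f(t_n, state_n); k2 = f(t_n + h, state_n + h·k1); state_{n+1} = state_n + (h/2)·(k1 + k2).
0.000000: (1.950000, 0.600000)
  k1 = (2.016300, -0.436800)
  predictor → (2.635542, 0.451488)
  k2 = (2.963910, -0.155355)
  → (2.796636, 0.499334)
(u(0.34), v(0.34)) ≈ (2.7966, 0.4993)

2.7966, 0.4993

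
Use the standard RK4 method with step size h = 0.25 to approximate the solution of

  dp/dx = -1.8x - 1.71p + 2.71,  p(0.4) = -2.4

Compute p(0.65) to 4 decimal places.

RK4: k1 = f(x_n, p_n); k2 = f(x_n + h/2, p_n + (h/2)·k1); k3 = f(x_n + h/2, p_n + (h/2)·k2); k4 = f(x_n + h, p_n + h·k3); p_{n+1} = p_n + (h/6)·(k1 + 2k2 + 2k3 + k4).
x=0.400000, p=-2.400000:
  k1 = f(0.400000, -2.400000) = 6.094000
  k2 = f(0.525000, -1.638250) = 4.566407
  k3 = f(0.525000, -1.829199) = 4.892930
  k4 = f(0.650000, -1.176767) = 3.552272
  p ← -2.400000 + (0.25/6)·(k1 + 2k2 + 2k3 + k4) = -1.209794
p(0.65) ≈ -1.2098

-1.2098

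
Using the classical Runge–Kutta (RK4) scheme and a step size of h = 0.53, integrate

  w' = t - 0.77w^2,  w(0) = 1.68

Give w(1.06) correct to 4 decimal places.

1.0671

RK4: k1 = f(t_n, w_n); k2 = f(t_n + h/2, w_n + (h/2)·k1); k3 = f(t_n + h/2, w_n + (h/2)·k2); k4 = f(t_n + h, w_n + h·k3); w_{n+1} = w_n + (h/6)·(k1 + 2k2 + 2k3 + k4).
t=0.000000, w=1.680000:
  k1 = f(0.000000, 1.680000) = -2.173248
  k2 = f(0.265000, 1.104089) = -0.673640
  k3 = f(0.265000, 1.501485) = -1.470933
  k4 = f(0.530000, 0.900406) = -0.094262
  w ← 1.680000 + (0.53/6)·(k1 + 2k2 + 2k3 + k4) = 1.100829
t=0.530000, w=1.100829:
  k1 = f(0.530000, 1.100829) = -0.403104
  k2 = f(0.795000, 0.994006) = 0.034203
  k3 = f(0.795000, 1.109892) = -0.153533
  k4 = f(1.060000, 1.019456) = 0.259746
  w ← 1.100829 + (0.53/6)·(k1 + 2k2 + 2k3 + k4) = 1.067084
w(1.06) ≈ 1.0671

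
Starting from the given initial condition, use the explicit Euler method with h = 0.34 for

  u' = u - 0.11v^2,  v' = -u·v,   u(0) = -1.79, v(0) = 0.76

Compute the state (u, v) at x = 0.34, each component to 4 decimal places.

Euler on (u,v): u_{n+1} = u_n + h·u', v_{n+1} = v_n + h·v'.
0.000000: (-1.790000, 0.760000); f=(-1.853536, 1.360400) → (-2.420202, 1.222536)
(u(0.34), v(0.34)) ≈ (-2.4202, 1.2225)

-2.4202, 1.2225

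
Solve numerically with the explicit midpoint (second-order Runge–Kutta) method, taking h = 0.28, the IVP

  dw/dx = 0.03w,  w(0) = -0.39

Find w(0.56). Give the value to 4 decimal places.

-0.3966

Midpoint: k1 = f(x_n, w_n); k2 = f(x_n + h/2, w_n + (h/2)·k1); w_{n+1} = w_n + h·k2.
x=0.000000, w=-0.390000:
  k1 = f(0.000000, -0.390000) = -0.011700
  k2 = f(0.140000, -0.391638) = -0.011749
  w ← -0.390000 + 0.28·(-0.011749) = -0.393290
x=0.280000, w=-0.393290:
  k1 = f(0.280000, -0.393290) = -0.011799
  k2 = f(0.420000, -0.394942) = -0.011848
  w ← -0.393290 + 0.28·(-0.011848) = -0.396607
w(0.56) ≈ -0.3966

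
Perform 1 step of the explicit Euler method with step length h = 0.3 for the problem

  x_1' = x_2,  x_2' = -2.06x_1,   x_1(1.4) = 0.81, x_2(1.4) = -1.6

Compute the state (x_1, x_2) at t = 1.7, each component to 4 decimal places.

Euler on (x_1,x_2): x_1_{n+1} = x_1_n + h·x_1', x_2_{n+1} = x_2_n + h·x_2'.
1.400000: (0.810000, -1.600000); f=(-1.600000, -1.668600) → (0.330000, -2.100580)
(x_1(1.7), x_2(1.7)) ≈ (0.3300, -2.1006)

0.3300, -2.1006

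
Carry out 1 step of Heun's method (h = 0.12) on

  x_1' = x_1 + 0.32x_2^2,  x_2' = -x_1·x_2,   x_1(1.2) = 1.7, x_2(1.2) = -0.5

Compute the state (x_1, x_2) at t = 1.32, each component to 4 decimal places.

Heun on (x_1,x_2): k1 = f(t_n, state_n); k2 = f(t_n + h, state_n + h·k1); state_{n+1} = state_n + (h/2)·(k1 + k2).
1.200000: (1.700000, -0.500000)
  k1 = (1.780000, 0.850000)
  predictor → (1.913600, -0.398000)
  k2 = (1.964289, 0.761613)
  → (1.924657, -0.403303)
(x_1(1.32), x_2(1.32)) ≈ (1.9247, -0.4033)

1.9247, -0.4033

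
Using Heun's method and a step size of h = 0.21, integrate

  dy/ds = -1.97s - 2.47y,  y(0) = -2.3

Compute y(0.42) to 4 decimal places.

-1.0068

Heun: k1 = f(s_n, y_n); k2 = f(s_n + h, y_n + h·k1); y_{n+1} = y_n + (h/2)·(k1 + k2).
s=0.000000, y=-2.300000:
  k1 = f(0.000000, -2.300000) = 5.681000
  k2 = f(0.210000, -1.106990) = 2.320565
  y ← -2.300000 + (0.21/2)·(5.681000 + 2.320565) = -1.459836
s=0.210000, y=-1.459836:
  k1 = f(0.210000, -1.459836) = 3.192094
  k2 = f(0.420000, -0.789496) = 1.122655
  y ← -1.459836 + (0.21/2)·(3.192094 + 1.122655) = -1.006787
y(0.42) ≈ -1.0068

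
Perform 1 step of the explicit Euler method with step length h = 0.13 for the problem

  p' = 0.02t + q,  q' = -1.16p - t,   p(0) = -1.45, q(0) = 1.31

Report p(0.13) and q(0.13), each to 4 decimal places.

Euler on (p,q): p_{n+1} = p_n + h·p', q_{n+1} = q_n + h·q'.
0.000000: (-1.450000, 1.310000); f=(1.310000, 1.682000) → (-1.279700, 1.528660)
(p(0.13), q(0.13)) ≈ (-1.2797, 1.5287)

-1.2797, 1.5287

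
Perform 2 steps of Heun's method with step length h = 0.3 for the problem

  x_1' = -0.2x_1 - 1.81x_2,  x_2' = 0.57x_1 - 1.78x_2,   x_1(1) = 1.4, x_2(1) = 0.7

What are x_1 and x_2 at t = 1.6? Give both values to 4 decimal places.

0.6687, 0.4344

Heun on (x_1,x_2): k1 = f(t_n, state_n); k2 = f(t_n + h, state_n + h·k1); state_{n+1} = state_n + (h/2)·(k1 + k2).
1.000000: (1.400000, 0.700000)
  k1 = (-1.547000, -0.448000)
  predictor → (0.935900, 0.565600)
  k2 = (-1.210916, -0.473305)
  → (0.986313, 0.561804)
1.300000: (0.986313, 0.561804)
  k1 = (-1.214128, -0.437813)
  predictor → (0.622074, 0.430460)
  k2 = (-0.903548, -0.411637)
  → (0.668661, 0.434387)
(x_1(1.6), x_2(1.6)) ≈ (0.6687, 0.4344)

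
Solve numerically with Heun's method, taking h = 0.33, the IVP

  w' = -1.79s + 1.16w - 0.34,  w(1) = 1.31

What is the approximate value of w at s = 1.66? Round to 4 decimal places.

Heun: k1 = f(s_n, w_n); k2 = f(s_n + h, w_n + h·k1); w_{n+1} = w_n + (h/2)·(k1 + k2).
s=1.000000, w=1.310000:
  k1 = f(1.000000, 1.310000) = -0.610400
  k2 = f(1.330000, 1.108568) = -1.434761
  w ← 1.310000 + (0.33/2)·(-0.610400 + (-1.434761)) = 0.972548
s=1.330000, w=0.972548:
  k1 = f(1.330000, 0.972548) = -1.592544
  k2 = f(1.660000, 0.447009) = -2.792870
  w ← 0.972548 + (0.33/2)·(-1.592544 + (-2.792870)) = 0.248955
w(1.66) ≈ 0.2490

0.2490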